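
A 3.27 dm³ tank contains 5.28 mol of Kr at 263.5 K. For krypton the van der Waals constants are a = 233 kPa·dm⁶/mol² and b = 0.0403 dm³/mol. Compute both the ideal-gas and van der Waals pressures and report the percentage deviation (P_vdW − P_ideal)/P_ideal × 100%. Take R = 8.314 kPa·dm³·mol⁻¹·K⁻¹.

Ideal: P_ideal = nRT/V = (5.28)(8.314)(263.5)/3.27 = 3537.34 kPa
vdW: P = nRT/(V − nb) − a n²/V² = 11567.1/3.05722 − 6495.67/10.6929 = 3783.54 − 607.475 = 3176.07 kPa
% deviation = (3176.07 − 3537.34)/3537.34 × 100% = -10.21%

-10.21 %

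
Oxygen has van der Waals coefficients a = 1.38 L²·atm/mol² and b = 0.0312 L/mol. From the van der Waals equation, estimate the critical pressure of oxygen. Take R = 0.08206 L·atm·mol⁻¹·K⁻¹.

For a van der Waals gas, P_c = a/(27b²).
P_c = 1.38/(27×(0.0312)²) = 1.38/0.026283 = 52.51 atm

P_c ≈ 52.51 atm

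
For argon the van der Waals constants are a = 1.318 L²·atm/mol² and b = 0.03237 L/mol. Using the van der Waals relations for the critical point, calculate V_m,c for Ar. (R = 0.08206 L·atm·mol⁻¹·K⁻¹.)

V_m,c ≈ 0.09711 L/mol

For a van der Waals gas, V_m,c = 3b.
V_m,c = 3×0.03237 = 0.09711 L/mol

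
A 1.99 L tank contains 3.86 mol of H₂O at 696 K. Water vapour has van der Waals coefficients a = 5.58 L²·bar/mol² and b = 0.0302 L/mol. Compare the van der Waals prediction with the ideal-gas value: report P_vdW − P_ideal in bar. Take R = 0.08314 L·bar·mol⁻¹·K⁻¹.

Ideal: P_ideal = nRT/V = (3.86)(0.08314)(696)/1.99 = 112.242 bar
vdW: P = nRT/(V − nb) − a n²/V² = 223.361/1.87343 − 83.1398/3.96010 = 119.226 − 20.9944 = 98.232 bar
ΔP = 98.232 − 112.242 = -14.01 bar

ΔP ≈ -14.01 bar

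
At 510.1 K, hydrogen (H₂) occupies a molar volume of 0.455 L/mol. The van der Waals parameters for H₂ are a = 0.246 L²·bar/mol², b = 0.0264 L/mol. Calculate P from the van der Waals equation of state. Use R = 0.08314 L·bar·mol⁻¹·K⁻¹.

P = RT/(V_m − b) − a/V_m²
RT/(V_m − b) = (0.08314)(510.1)/(0.455 − 0.0264) = 42.410/0.42860 = 98.950 bar
a/V_m² = 0.246/(0.455)² = 1.1883 bar
P = 98.950 − 1.1883 = 97.76 bar

P ≈ 97.76 bar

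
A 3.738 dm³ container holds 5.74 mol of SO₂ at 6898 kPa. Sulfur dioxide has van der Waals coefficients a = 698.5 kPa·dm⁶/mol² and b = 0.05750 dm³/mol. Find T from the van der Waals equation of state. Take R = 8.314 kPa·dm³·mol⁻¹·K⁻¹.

T ≈ 610.2 K

T = (P + a n²/V²)(V − nb)/(nR)
P + a n²/V² = 6898 + (698.5)(5.74)²/(3.738)² = 8545.1 kPa
V − nb = 3.738 − (5.74)(0.05750) = 3.4080 dm³
T = (8545.1)(3.4080)/((5.74)(8.314)) = 610.2 K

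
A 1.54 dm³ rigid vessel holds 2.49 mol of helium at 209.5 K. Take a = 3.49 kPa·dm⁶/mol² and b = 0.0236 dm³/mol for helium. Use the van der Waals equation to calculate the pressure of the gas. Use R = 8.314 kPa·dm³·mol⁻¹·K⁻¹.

P = nRT/(V − nb) − a n²/V²
nRT/(V − nb) = (2.49)(8.314)(209.5)/(1.54 − 2.49×0.0236) = 4337.0/1.4812 = 2928.0 kPa
a n²/V² = (3.49)(2.49)²/(1.54)² = 9.1239 kPa
P = 2928.0 − 9.1239 = 2919 kPa

P ≈ 2919 kPa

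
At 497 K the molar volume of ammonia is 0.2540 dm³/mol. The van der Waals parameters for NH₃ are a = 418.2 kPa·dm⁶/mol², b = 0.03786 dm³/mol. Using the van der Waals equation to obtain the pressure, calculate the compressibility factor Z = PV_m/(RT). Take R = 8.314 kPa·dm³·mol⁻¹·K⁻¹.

P = RT/(V_m − b) − a/V_m² = (8.314)(497)/(0.2540 − 0.03786) − 418.2/(0.2540)²
  = 4132.1/0.21614 − 6482.1 = 19118 − 6482.1 = 12636 kPa
Z = PV_m/(RT) = (12636)(0.2540)/((8.314)(497)) = 3209.5/4132.1 = 0.7767

Z ≈ 0.7767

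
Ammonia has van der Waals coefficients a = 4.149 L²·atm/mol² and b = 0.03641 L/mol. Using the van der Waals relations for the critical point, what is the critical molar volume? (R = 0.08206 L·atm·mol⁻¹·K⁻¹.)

For a van der Waals gas, V_m,c = 3b.
V_m,c = 3×0.03641 = 0.1092 L/mol

V_m,c ≈ 0.1092 L/mol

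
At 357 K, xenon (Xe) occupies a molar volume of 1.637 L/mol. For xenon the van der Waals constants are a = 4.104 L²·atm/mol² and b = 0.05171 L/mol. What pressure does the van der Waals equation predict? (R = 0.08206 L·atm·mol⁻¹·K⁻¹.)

P ≈ 16.95 atm

P = RT/(V_m − b) − a/V_m²
RT/(V_m − b) = (0.08206)(357)/(1.637 − 0.05171) = 29.295/1.5853 = 18.479 atm
a/V_m² = 4.104/(1.637)² = 1.5315 atm
P = 18.479 − 1.5315 = 16.95 atm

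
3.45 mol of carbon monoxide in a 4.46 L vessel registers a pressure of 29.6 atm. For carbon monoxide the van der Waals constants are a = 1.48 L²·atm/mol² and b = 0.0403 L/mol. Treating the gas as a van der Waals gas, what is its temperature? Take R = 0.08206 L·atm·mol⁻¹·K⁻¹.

T = (P + a n²/V²)(V − nb)/(nR)
P + a n²/V² = 29.6 + (1.48)(3.45)²/(4.46)² = 30.486 atm
V − nb = 4.46 − (3.45)(0.0403) = 4.3210 L
T = (30.486)(4.3210)/((3.45)(0.08206)) = 465.3 K

T ≈ 465.3 K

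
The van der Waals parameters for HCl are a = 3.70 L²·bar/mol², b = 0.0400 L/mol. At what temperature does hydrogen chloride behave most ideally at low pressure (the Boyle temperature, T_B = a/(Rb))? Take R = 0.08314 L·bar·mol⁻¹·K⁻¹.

For a van der Waals gas the second virial coefficient B₂ = b − a/(RT) vanishes at T_B = a/(Rb).
T_B = 3.70/(0.08314×0.0400) = 3.70/0.0033256 = 1113 K

T_B ≈ 1113 K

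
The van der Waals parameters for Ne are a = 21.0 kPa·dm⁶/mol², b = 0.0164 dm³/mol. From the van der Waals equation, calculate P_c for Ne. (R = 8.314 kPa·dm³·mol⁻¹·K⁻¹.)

P_c ≈ 2892 kPa

For a van der Waals gas, P_c = a/(27b²).
P_c = 21.0/(27×(0.0164)²) = 21.0/0.0072619 = 2892 kPa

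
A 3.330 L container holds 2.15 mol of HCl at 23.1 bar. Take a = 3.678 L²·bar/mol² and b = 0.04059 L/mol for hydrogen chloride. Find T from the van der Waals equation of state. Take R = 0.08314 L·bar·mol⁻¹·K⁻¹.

T ≈ 446.9 K

T = (P + a n²/V²)(V − nb)/(nR)
P + a n²/V² = 23.1 + (3.678)(2.15)²/(3.330)² = 24.633 bar
V − nb = 3.330 − (2.15)(0.04059) = 3.2427 L
T = (24.633)(3.2427)/((2.15)(0.08314)) = 446.9 K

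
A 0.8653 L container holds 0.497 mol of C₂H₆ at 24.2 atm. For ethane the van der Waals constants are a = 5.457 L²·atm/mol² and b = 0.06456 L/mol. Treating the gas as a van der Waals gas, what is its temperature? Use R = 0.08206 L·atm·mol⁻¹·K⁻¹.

T ≈ 531.2 K

T = (P + a n²/V²)(V − nb)/(nR)
P + a n²/V² = 24.2 + (5.457)(0.497)²/(0.8653)² = 26.000 atm
V − nb = 0.8653 − (0.497)(0.06456) = 0.83321 L
T = (26.000)(0.83321)/((0.497)(0.08206)) = 531.2 K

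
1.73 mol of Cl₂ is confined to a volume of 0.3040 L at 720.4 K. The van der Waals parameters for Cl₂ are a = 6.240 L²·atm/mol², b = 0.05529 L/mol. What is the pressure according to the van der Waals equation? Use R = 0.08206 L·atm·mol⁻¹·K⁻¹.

P = nRT/(V − nb) − a n²/V²
nRT/(V − nb) = (1.73)(0.08206)(720.4)/(0.3040 − 1.73×0.05529) = 102.27/0.20835 = 490.86 atm
a n²/V² = (6.240)(1.73)²/(0.3040)² = 202.08 atm
P = 490.86 − 202.08 = 288.8 atm

P ≈ 288.8 atm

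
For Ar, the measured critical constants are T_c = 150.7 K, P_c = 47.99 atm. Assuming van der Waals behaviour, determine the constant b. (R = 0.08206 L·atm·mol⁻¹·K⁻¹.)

b ≈ 0.03221 L/mol

From T_c = 8a/(27Rb) and P_c = a/(27b²): b = R T_c/(8 P_c).
b = (0.08206)(150.7)/(8×47.99) = 12.366/383.92 = 0.03221 L/mol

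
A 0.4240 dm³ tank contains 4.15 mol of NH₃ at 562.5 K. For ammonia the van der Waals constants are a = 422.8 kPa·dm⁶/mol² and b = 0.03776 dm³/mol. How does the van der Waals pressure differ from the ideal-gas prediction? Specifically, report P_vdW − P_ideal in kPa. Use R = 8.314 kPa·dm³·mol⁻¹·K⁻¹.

ΔP ≈ -13669 kPa

Ideal: P_ideal = nRT/V = (4.15)(8.314)(562.5)/0.4240 = 45773.6 kPa
vdW: P = nRT/(V − nb) − a n²/V² = 19408.0/0.267296 − 7281.67/0.179776 = 72608.6 − 40504.1 = 32104.5 kPa
ΔP = 32104.5 − 45773.6 = -13669 kPa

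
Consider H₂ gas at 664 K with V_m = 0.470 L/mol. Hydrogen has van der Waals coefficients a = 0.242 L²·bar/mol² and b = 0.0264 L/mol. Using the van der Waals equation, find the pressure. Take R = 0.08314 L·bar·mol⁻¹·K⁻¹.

P = RT/(V_m − b) − a/V_m²
RT/(V_m − b) = (0.08314)(664)/(0.470 − 0.0264) = 55.205/0.44360 = 124.45 bar
a/V_m² = 0.242/(0.470)² = 1.0955 bar
P = 124.45 − 1.0955 = 123.4 bar

P ≈ 123.4 bar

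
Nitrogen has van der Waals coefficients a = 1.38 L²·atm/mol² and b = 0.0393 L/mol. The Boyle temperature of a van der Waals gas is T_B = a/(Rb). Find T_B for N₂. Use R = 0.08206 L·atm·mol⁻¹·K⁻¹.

T_B ≈ 427.9 K

For a van der Waals gas the second virial coefficient B₂ = b − a/(RT) vanishes at T_B = a/(Rb).
T_B = 1.38/(0.08206×0.0393) = 1.38/0.0032250 = 427.9 K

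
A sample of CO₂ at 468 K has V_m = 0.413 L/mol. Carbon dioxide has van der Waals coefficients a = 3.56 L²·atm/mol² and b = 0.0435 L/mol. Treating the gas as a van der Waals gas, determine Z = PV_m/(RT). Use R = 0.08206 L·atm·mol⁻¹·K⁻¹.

Z ≈ 0.8933

P = RT/(V_m − b) − a/V_m² = (0.08206)(468)/(0.413 − 0.0435) − 3.56/(0.413)²
  = 38.404/0.36950 − 20.871 = 103.94 − 20.871 = 83.07 atm
Z = PV_m/(RT) = (83.07)(0.413)/((0.08206)(468)) = 34.308/38.404 = 0.8933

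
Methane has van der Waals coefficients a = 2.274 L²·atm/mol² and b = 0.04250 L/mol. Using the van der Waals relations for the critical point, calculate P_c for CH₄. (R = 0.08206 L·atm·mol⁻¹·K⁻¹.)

For a van der Waals gas, P_c = a/(27b²).
P_c = 2.274/(27×(0.04250)²) = 2.274/0.048769 = 46.63 atm

P_c ≈ 46.63 atm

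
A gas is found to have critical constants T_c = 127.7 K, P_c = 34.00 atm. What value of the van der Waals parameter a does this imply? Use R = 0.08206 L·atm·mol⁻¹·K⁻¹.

a ≈ 1.363 L²·atm/mol²

From T_c = 8a/(27Rb) and P_c = a/(27b²): a = 27 R² T_c²/(64 P_c).
a = 27×(0.08206)²×(127.7)²/(64×34.00) = 2964.9/2176.0 = 1.363 L²·atm/mol²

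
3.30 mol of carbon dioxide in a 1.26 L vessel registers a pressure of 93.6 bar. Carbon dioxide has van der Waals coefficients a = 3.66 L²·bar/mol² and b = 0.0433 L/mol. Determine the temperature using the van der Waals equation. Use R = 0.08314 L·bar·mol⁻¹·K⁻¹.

T = (P + a n²/V²)(V − nb)/(nR)
P + a n²/V² = 93.6 + (3.66)(3.30)²/(1.26)² = 118.71 bar
V − nb = 1.26 − (3.30)(0.0433) = 1.1171 L
T = (118.71)(1.1171)/((3.30)(0.08314)) = 483.3 K

T ≈ 483.3 K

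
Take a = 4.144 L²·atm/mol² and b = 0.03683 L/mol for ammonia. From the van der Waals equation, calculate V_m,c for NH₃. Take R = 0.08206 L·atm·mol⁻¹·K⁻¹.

V_m,c ≈ 0.1105 L/mol

For a van der Waals gas, V_m,c = 3b.
V_m,c = 3×0.03683 = 0.1105 L/mol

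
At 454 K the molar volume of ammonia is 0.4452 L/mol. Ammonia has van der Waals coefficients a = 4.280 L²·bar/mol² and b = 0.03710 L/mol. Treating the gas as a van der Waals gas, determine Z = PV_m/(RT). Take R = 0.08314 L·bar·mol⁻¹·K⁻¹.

Z ≈ 0.8362

P = RT/(V_m − b) − a/V_m² = (0.08314)(454)/(0.4452 − 0.03710) − 4.280/(0.4452)²
  = 37.746/0.40810 − 21.594 = 92.492 − 21.594 = 70.898 bar
Z = PV_m/(RT) = (70.898)(0.4452)/((0.08314)(454)) = 31.564/37.746 = 0.8362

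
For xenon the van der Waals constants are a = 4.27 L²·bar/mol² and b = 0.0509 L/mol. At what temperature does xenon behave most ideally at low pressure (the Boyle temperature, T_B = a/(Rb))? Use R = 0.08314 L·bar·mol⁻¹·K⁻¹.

For a van der Waals gas the second virial coefficient B₂ = b − a/(RT) vanishes at T_B = a/(Rb).
T_B = 4.27/(0.08314×0.0509) = 4.27/0.0042318 = 1009 K

T_B ≈ 1009 K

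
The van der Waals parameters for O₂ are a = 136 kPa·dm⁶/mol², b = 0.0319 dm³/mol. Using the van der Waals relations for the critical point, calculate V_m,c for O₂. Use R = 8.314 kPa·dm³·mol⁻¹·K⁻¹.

For a van der Waals gas, V_m,c = 3b.
V_m,c = 3×0.0319 = 0.09570 dm³/mol

V_m,c ≈ 0.09570 dm³/mol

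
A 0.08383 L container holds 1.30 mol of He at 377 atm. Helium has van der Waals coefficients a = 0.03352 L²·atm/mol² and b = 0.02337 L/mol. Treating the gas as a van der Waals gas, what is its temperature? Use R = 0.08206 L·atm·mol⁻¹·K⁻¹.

T ≈ 192.9 K

T = (P + a n²/V²)(V − nb)/(nR)
P + a n²/V² = 377 + (0.03352)(1.30)²/(0.08383)² = 385.06 atm
V − nb = 0.08383 − (1.30)(0.02337) = 0.053449 L
T = (385.06)(0.053449)/((1.30)(0.08206)) = 192.9 K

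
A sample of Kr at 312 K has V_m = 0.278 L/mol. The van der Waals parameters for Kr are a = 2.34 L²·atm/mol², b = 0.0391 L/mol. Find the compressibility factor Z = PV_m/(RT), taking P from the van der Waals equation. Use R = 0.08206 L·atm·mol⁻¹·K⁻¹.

Z ≈ 0.8349

P = RT/(V_m − b) − a/V_m² = (0.08206)(312)/(0.278 − 0.0391) − 2.34/(0.278)²
  = 25.603/0.23890 − 30.278 = 107.17 − 30.278 = 76.89 atm
Z = PV_m/(RT) = (76.89)(0.278)/((0.08206)(312)) = 21.375/25.603 = 0.8349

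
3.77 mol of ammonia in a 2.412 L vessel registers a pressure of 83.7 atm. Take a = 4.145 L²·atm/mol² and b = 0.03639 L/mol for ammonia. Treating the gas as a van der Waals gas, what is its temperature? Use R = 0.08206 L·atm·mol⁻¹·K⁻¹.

T ≈ 689.9 K

T = (P + a n²/V²)(V − nb)/(nR)
P + a n²/V² = 83.7 + (4.145)(3.77)²/(2.412)² = 93.826 atm
V − nb = 2.412 − (3.77)(0.03639) = 2.2748 L
T = (93.826)(2.2748)/((3.77)(0.08206)) = 689.9 K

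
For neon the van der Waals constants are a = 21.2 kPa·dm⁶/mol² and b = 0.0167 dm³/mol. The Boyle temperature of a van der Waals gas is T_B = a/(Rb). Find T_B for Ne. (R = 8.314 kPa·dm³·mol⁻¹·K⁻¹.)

For a van der Waals gas the second virial coefficient B₂ = b − a/(RT) vanishes at T_B = a/(Rb).
T_B = 21.2/(8.314×0.0167) = 21.2/0.13884 = 152.7 K

T_B ≈ 152.7 K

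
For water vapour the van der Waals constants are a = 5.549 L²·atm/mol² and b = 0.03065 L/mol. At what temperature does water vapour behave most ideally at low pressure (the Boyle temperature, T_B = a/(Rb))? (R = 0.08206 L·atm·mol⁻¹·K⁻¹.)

For a van der Waals gas the second virial coefficient B₂ = b − a/(RT) vanishes at T_B = a/(Rb).
T_B = 5.549/(0.08206×0.03065) = 5.549/0.0025151 = 2206 K

T_B ≈ 2206 K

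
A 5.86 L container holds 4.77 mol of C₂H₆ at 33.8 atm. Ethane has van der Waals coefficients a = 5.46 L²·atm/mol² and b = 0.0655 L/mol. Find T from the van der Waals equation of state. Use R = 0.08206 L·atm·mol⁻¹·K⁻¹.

T = (P + a n²/V²)(V − nb)/(nR)
P + a n²/V² = 33.8 + (5.46)(4.77)²/(5.86)² = 37.418 atm
V − nb = 5.86 − (4.77)(0.0655) = 5.5476 L
T = (37.418)(5.5476)/((4.77)(0.08206)) = 530.3 K

T ≈ 530.3 K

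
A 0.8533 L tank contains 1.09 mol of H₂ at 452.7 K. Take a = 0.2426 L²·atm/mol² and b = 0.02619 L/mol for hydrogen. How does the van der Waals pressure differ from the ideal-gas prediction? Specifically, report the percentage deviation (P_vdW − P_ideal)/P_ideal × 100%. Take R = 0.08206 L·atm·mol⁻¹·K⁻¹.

Ideal: P_ideal = nRT/V = (1.09)(0.08206)(452.7)/0.8533 = 47.4533 atm
vdW: P = nRT/(V − nb) − a n²/V² = 40.4919/0.824753 − 0.288233/0.728121 = 49.0958 − 0.395859 = 48.6999 atm
% deviation = (48.6999 − 47.4533)/47.4533 × 100% = 2.63%

2.63 %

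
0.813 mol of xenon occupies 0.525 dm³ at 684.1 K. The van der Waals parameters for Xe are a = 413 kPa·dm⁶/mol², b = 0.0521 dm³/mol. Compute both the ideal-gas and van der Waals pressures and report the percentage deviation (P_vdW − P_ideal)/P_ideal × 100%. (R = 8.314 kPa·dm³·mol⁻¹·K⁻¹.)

-2.47 %

Ideal: P_ideal = nRT/V = (0.813)(8.314)(684.1)/0.525 = 8807.67 kPa
vdW: P = nRT/(V − nb) − a n²/V² = 4624.02/0.482643 − 272.980/0.275625 = 9580.62 − 990.404 = 8590.22 kPa
% deviation = (8590.22 − 8807.67)/8807.67 × 100% = -2.47%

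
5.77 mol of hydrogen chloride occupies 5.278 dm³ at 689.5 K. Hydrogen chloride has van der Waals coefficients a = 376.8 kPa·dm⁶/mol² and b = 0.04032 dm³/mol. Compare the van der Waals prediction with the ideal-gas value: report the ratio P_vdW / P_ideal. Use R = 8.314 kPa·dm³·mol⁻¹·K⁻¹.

Ideal: P_ideal = nRT/V = (5.77)(8.314)(689.5)/5.278 = 6266.87 kPa
vdW: P = nRT/(V − nb) − a n²/V² = 33076.5/5.04535 − 12544.8/27.8573 = 6555.84 − 450.324 = 6105.52 kPa
Ratio = 6105.52/6266.87 = 0.9743

P_vdW / P_ideal ≈ 0.9743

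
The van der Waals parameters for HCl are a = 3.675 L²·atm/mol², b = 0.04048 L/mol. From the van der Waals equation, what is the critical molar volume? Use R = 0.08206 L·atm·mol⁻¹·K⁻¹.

For a van der Waals gas, V_m,c = 3b.
V_m,c = 3×0.04048 = 0.1214 L/mol

V_m,c ≈ 0.1214 L/mol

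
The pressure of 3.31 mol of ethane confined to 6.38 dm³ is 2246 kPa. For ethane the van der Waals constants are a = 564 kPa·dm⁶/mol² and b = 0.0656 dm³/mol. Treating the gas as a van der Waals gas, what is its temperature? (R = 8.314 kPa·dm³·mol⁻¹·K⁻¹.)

T = (P + a n²/V²)(V − nb)/(nR)
P + a n²/V² = 2246 + (564)(3.31)²/(6.38)² = 2397.8 kPa
V − nb = 6.38 − (3.31)(0.0656) = 6.1629 dm³
T = (2397.8)(6.1629)/((3.31)(8.314)) = 537.0 K

T ≈ 537.0 K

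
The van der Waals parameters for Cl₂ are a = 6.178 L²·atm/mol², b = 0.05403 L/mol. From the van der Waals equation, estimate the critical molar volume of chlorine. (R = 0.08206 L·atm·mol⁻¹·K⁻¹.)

For a van der Waals gas, V_m,c = 3b.
V_m,c = 3×0.05403 = 0.1621 L/mol

V_m,c ≈ 0.1621 L/mol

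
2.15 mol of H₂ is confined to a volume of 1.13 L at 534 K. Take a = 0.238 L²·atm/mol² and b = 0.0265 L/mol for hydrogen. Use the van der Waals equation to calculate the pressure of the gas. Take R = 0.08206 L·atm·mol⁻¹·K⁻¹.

P ≈ 86.94 atm

P = nRT/(V − nb) − a n²/V²
nRT/(V − nb) = (2.15)(0.08206)(534)/(1.13 − 2.15×0.0265) = 94.213/1.0730 = 87.803 atm
a n²/V² = (0.238)(2.15)²/(1.13)² = 0.86158 atm
P = 87.803 − 0.86158 = 86.94 atm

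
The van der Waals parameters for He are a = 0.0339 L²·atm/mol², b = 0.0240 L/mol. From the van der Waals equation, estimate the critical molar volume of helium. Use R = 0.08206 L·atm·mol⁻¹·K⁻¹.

For a van der Waals gas, V_m,c = 3b.
V_m,c = 3×0.0240 = 0.07200 L/mol

V_m,c ≈ 0.07200 L/mol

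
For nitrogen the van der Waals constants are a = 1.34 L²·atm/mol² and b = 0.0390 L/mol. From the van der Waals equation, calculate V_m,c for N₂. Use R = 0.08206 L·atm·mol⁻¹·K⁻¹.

V_m,c ≈ 0.1170 L/mol

For a van der Waals gas, V_m,c = 3b.
V_m,c = 3×0.0390 = 0.1170 L/mol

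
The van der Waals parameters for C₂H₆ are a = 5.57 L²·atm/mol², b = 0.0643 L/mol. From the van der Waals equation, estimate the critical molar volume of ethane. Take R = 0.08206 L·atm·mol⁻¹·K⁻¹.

For a van der Waals gas, V_m,c = 3b.
V_m,c = 3×0.0643 = 0.1929 L/mol

V_m,c ≈ 0.1929 L/mol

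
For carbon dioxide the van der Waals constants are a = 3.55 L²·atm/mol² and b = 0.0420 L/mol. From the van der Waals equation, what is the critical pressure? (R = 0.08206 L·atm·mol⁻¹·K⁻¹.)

For a van der Waals gas, P_c = a/(27b²).
P_c = 3.55/(27×(0.0420)²) = 3.55/0.047628 = 74.54 atm

P_c ≈ 74.54 atm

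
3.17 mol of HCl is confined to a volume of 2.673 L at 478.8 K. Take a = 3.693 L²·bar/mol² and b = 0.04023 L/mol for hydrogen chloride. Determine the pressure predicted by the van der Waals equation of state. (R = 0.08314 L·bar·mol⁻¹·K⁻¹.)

P ≈ 44.38 bar

P = nRT/(V − nb) − a n²/V²
nRT/(V − nb) = (3.17)(0.08314)(478.8)/(2.673 − 3.17×0.04023) = 126.19/2.5455 = 49.574 bar
a n²/V² = (3.693)(3.17)²/(2.673)² = 5.1940 bar
P = 49.574 − 5.1940 = 44.38 bar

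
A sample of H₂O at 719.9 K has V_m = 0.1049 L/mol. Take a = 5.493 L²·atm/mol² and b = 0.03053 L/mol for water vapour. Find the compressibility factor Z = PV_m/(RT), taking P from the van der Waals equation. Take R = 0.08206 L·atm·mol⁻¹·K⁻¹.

Z ≈ 0.5241

P = RT/(V_m − b) − a/V_m² = (0.08206)(719.9)/(0.1049 − 0.03053) − 5.493/(0.1049)²
  = 59.075/0.074370 − 499.18 = 794.34 − 499.18 = 295.16 atm
Z = PV_m/(RT) = (295.16)(0.1049)/((0.08206)(719.9)) = 30.962/59.075 = 0.5241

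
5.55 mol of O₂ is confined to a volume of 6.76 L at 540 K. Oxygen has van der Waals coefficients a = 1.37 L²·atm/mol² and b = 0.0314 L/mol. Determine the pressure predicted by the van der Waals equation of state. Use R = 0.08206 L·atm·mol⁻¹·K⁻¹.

P = nRT/(V − nb) − a n²/V²
nRT/(V − nb) = (5.55)(0.08206)(540)/(6.76 − 5.55×0.0314) = 245.93/6.5857 = 37.343 atm
a n²/V² = (1.37)(5.55)²/(6.76)² = 0.92345 atm
P = 37.343 − 0.92345 = 36.42 atm

P ≈ 36.42 atm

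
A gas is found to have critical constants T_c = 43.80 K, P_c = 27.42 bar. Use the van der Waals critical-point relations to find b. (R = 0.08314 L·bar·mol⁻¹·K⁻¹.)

From T_c = 8a/(27Rb) and P_c = a/(27b²): b = R T_c/(8 P_c).
b = (0.08314)(43.80)/(8×27.42) = 3.6415/219.36 = 0.01660 L/mol

b ≈ 0.01660 L/mol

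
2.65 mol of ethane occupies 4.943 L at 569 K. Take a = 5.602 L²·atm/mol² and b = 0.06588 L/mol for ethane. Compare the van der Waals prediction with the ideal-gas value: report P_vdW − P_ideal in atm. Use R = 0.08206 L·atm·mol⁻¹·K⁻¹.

Ideal: P_ideal = nRT/V = (2.65)(0.08206)(569)/4.943 = 25.0322 atm
vdW: P = nRT/(V − nb) − a n²/V² = 123.734/4.76842 − 39.3400/24.4332 = 25.9486 − 1.61010 = 24.3385 atm
ΔP = 24.3385 − 25.0322 = -0.694 atm

ΔP ≈ -0.694 atm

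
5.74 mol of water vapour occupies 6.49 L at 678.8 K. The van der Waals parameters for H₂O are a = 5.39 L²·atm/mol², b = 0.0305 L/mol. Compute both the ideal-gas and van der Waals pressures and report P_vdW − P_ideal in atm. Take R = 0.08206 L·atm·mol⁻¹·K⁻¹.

ΔP ≈ -2.850 atm

Ideal: P_ideal = nRT/V = (5.74)(0.08206)(678.8)/6.49 = 49.2652 atm
vdW: P = nRT/(V − nb) − a n²/V² = 319.731/6.31493 − 177.588/42.1201 = 50.6310 − 4.21623 = 46.4148 atm
ΔP = 46.4148 − 49.2652 = -2.850 atm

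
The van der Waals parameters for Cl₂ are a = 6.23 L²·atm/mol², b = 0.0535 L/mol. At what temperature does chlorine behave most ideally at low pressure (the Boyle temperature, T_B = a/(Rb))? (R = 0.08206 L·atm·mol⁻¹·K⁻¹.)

T_B ≈ 1419 K

For a van der Waals gas the second virial coefficient B₂ = b − a/(RT) vanishes at T_B = a/(Rb).
T_B = 6.23/(0.08206×0.0535) = 6.23/0.0043902 = 1419 K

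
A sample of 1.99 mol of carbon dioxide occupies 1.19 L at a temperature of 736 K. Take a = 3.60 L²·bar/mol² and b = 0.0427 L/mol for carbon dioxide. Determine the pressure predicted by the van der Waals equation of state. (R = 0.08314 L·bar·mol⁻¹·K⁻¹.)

P ≈ 100.1 bar

P = nRT/(V − nb) − a n²/V²
nRT/(V − nb) = (1.99)(0.08314)(736)/(1.19 − 1.99×0.0427) = 121.77/1.1050 = 110.20 bar
a n²/V² = (3.60)(1.99)²/(1.19)² = 10.067 bar
P = 110.20 − 10.067 = 100.1 bar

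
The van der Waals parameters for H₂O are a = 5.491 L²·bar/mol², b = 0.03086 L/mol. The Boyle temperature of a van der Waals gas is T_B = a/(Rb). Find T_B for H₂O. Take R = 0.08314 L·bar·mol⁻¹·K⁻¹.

T_B ≈ 2140 K

For a van der Waals gas the second virial coefficient B₂ = b − a/(RT) vanishes at T_B = a/(Rb).
T_B = 5.491/(0.08314×0.03086) = 5.491/0.0025657 = 2140 K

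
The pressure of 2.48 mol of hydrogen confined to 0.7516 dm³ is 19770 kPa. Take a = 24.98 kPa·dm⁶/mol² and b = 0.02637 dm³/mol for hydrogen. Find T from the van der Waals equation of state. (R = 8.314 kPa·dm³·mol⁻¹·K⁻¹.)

T = (P + a n²/V²)(V − nb)/(nR)
P + a n²/V² = 19770 + (24.98)(2.48)²/(0.7516)² = 20042 kPa
V − nb = 0.7516 − (2.48)(0.02637) = 0.68620 dm³
T = (20042)(0.68620)/((2.48)(8.314)) = 667.0 K

T ≈ 667.0 K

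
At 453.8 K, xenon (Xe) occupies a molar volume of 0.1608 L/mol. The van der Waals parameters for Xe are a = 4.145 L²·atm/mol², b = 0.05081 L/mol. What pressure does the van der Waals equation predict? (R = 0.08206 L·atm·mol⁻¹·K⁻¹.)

P = RT/(V_m − b) − a/V_m²
RT/(V_m − b) = (0.08206)(453.8)/(0.1608 − 0.05081) = 37.239/0.10999 = 338.57 atm
a/V_m² = 4.145/(0.1608)² = 160.31 atm
P = 338.57 − 160.31 = 178.3 atm

P ≈ 178.3 atm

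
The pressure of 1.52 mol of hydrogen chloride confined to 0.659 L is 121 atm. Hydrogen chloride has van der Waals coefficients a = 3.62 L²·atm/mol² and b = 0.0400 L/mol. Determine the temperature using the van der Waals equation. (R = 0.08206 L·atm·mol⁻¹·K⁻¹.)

T = (P + a n²/V²)(V − nb)/(nR)
P + a n²/V² = 121 + (3.62)(1.52)²/(0.659)² = 140.26 atm
V − nb = 0.659 − (1.52)(0.0400) = 0.59820 L
T = (140.26)(0.59820)/((1.52)(0.08206)) = 672.7 K

T ≈ 672.7 K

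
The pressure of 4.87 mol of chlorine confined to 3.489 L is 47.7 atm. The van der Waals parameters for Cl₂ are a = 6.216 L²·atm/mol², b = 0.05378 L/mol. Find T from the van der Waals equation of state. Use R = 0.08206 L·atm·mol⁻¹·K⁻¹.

T ≈ 483.0 K

T = (P + a n²/V²)(V − nb)/(nR)
P + a n²/V² = 47.7 + (6.216)(4.87)²/(3.489)² = 59.811 atm
V − nb = 3.489 − (4.87)(0.05378) = 3.2271 L
T = (59.811)(3.2271)/((4.87)(0.08206)) = 483.0 K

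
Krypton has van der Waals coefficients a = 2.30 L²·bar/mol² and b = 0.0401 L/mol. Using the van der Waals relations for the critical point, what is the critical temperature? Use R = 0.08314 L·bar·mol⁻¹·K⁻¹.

For a van der Waals gas, T_c = 8a/(27Rb).
T_c = 8×2.30/(27×0.08314×0.0401) = 18.400/0.090016 = 204.4 K

T_c ≈ 204.4 K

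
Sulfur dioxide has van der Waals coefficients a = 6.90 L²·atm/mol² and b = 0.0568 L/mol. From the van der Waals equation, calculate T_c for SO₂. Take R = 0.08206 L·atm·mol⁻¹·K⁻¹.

For a van der Waals gas, T_c = 8a/(27Rb).
T_c = 8×6.90/(27×0.08206×0.0568) = 55.200/0.12585 = 438.6 K

T_c ≈ 438.6 K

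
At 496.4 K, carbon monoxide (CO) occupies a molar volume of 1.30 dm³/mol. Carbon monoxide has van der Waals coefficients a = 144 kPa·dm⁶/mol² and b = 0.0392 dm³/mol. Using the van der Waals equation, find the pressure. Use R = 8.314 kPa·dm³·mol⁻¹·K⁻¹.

P ≈ 3188 kPa

P = RT/(V_m − b) − a/V_m²
RT/(V_m − b) = (8.314)(496.4)/(1.30 − 0.0392) = 4127.1/1.2608 = 3273.4 kPa
a/V_m² = 144/(1.30)² = 85.207 kPa
P = 3273.4 − 85.207 = 3188 kPa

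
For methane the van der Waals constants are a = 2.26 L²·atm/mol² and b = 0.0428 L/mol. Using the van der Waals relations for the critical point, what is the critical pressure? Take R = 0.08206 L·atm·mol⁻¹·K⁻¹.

For a van der Waals gas, P_c = a/(27b²).
P_c = 2.26/(27×(0.0428)²) = 2.26/0.049460 = 45.69 atm

P_c ≈ 45.69 atm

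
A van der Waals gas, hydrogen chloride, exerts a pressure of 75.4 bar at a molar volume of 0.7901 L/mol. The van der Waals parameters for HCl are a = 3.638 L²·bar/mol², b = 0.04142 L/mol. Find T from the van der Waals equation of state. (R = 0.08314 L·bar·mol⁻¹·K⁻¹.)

T = (P + a/V_m²)(V_m − b)/R
P + a/V_m² = 75.4 + 3.638/(0.7901)² = 81.228 bar
V_m − b = 0.7901 − 0.04142 = 0.74868 L/mol
T = (81.228)(0.74868)/0.08314 = 731.5 K

T ≈ 731.5 K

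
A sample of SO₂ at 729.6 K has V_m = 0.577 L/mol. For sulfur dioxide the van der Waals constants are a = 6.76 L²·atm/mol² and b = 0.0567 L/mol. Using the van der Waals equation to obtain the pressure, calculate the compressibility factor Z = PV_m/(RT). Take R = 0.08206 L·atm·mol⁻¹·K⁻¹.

Z ≈ 0.9133

P = RT/(V_m − b) − a/V_m² = (0.08206)(729.6)/(0.577 − 0.0567) − 6.76/(0.577)²
  = 59.871/0.52030 − 20.305 = 115.07 − 20.305 = 94.77 atm
Z = PV_m/(RT) = (94.77)(0.577)/((0.08206)(729.6)) = 54.682/59.871 = 0.9133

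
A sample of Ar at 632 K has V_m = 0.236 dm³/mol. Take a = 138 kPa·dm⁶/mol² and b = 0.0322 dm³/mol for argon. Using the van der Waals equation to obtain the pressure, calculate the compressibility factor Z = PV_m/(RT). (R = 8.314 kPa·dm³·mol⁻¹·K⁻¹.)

Z ≈ 1.047

P = RT/(V_m − b) − a/V_m² = (8.314)(632)/(0.236 − 0.0322) − 138/(0.236)²
  = 5254.4/0.20380 − 2477.7 = 25782 − 2477.7 = 23304 kPa
Z = PV_m/(RT) = (23304)(0.236)/((8.314)(632)) = 5499.7/5254.4 = 1.047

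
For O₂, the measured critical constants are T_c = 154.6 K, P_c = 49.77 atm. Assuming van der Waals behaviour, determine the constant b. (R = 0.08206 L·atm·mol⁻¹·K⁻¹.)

From T_c = 8a/(27Rb) and P_c = a/(27b²): b = R T_c/(8 P_c).
b = (0.08206)(154.6)/(8×49.77) = 12.686/398.16 = 0.03186 L/mol

b ≈ 0.03186 L/mol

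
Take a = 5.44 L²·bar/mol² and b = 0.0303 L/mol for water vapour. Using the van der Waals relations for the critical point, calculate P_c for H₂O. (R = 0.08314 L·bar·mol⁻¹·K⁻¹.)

P_c ≈ 219.5 bar

For a van der Waals gas, P_c = a/(27b²).
P_c = 5.44/(27×(0.0303)²) = 5.44/0.024788 = 219.5 bar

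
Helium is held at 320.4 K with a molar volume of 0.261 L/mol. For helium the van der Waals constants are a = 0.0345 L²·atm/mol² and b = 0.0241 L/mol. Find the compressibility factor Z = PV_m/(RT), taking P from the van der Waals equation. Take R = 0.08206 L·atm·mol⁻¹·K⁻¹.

Z ≈ 1.097

P = RT/(V_m − b) − a/V_m² = (0.08206)(320.4)/(0.261 − 0.0241) − 0.0345/(0.261)²
  = 26.292/0.23690 − 0.50645 = 110.98 − 0.50645 = 110.47 atm
Z = PV_m/(RT) = (110.47)(0.261)/((0.08206)(320.4)) = 28.833/26.292 = 1.097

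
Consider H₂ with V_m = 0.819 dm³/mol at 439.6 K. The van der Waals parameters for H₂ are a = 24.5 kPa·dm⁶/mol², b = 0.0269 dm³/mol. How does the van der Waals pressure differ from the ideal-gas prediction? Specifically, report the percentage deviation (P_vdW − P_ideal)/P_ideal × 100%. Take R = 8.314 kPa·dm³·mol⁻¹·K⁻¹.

2.58 %

Ideal: P_ideal = RT/V_m = (8.314)(439.6)/0.819 = 4462.56 kPa
vdW: P = RT/(V_m − b) − a/V_m² = 3654.83/0.792100 − 24.5/0.670761 = 4614.10 − 36.5257 = 4577.57 kPa
% deviation = (4577.57 − 4462.56)/4462.56 × 100% = 2.58%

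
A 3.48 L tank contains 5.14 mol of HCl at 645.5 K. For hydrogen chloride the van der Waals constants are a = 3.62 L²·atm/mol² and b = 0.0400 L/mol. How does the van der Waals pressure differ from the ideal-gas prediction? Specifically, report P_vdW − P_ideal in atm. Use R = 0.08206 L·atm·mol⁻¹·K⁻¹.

ΔP ≈ -2.985 atm

Ideal: P_ideal = nRT/V = (5.14)(0.08206)(645.5)/3.48 = 78.2369 atm
vdW: P = nRT/(V − nb) − a n²/V² = 272.264/3.27440 − 95.6390/12.1104 = 83.1493 − 7.89726 = 75.2520 atm
ΔP = 75.2520 − 78.2369 = -2.985 atm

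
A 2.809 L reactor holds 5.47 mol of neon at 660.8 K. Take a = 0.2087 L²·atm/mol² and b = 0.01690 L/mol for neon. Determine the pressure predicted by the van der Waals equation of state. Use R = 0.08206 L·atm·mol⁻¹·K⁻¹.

P ≈ 108.4 atm

P = nRT/(V − nb) − a n²/V²
nRT/(V − nb) = (5.47)(0.08206)(660.8)/(2.809 − 5.47×0.01690) = 296.61/2.7166 = 109.18 atm
a n²/V² = (0.2087)(5.47)²/(2.809)² = 0.79140 atm
P = 109.18 − 0.79140 = 108.4 atm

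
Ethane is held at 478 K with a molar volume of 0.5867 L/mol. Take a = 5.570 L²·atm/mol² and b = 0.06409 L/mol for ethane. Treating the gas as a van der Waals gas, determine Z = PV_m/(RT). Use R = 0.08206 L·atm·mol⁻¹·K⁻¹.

P = RT/(V_m − b) − a/V_m² = (0.08206)(478)/(0.5867 − 0.06409) − 5.570/(0.5867)²
  = 39.225/0.52261 − 16.182 = 75.056 − 16.182 = 58.874 atm
Z = PV_m/(RT) = (58.874)(0.5867)/((0.08206)(478)) = 34.541/39.225 = 0.8806

Z ≈ 0.8806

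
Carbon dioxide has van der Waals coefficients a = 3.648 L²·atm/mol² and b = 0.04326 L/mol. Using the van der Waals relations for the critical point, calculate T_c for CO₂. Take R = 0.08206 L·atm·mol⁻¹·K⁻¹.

T_c ≈ 304.5 K

For a van der Waals gas, T_c = 8a/(27Rb).
T_c = 8×3.648/(27×0.08206×0.04326) = 29.184/0.095848 = 304.5 K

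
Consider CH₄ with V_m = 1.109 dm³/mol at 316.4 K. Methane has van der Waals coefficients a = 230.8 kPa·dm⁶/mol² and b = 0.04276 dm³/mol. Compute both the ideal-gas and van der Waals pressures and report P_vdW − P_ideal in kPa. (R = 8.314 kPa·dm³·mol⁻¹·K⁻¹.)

ΔP ≈ -92.5 kPa

Ideal: P_ideal = RT/V_m = (8.314)(316.4)/1.109 = 2372.00 kPa
vdW: P = RT/(V_m − b) − a/V_m² = 2630.55/1.06624 − 230.8/1.22988 = 2467.13 − 187.661 = 2279.47 kPa
ΔP = 2279.47 − 2372.00 = -92.5 kPa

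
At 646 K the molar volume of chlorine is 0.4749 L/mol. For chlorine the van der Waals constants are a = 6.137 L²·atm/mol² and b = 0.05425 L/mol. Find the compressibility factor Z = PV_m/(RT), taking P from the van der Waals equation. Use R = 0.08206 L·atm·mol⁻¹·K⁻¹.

P = RT/(V_m − b) − a/V_m² = (0.08206)(646)/(0.4749 − 0.05425) − 6.137/(0.4749)²
  = 53.011/0.42065 − 27.211 = 126.02 − 27.211 = 98.81 atm
Z = PV_m/(RT) = (98.81)(0.4749)/((0.08206)(646)) = 46.925/53.011 = 0.8852

Z ≈ 0.8852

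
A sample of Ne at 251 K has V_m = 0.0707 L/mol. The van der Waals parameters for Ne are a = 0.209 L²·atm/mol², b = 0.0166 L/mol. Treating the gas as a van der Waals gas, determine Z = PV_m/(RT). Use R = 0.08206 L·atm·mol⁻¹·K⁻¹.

Z ≈ 1.163

P = RT/(V_m − b) − a/V_m² = (0.08206)(251)/(0.0707 − 0.0166) − 0.209/(0.0707)²
  = 20.597/0.054100 − 41.813 = 380.72 − 41.813 = 338.91 atm
Z = PV_m/(RT) = (338.91)(0.0707)/((0.08206)(251)) = 23.961/20.597 = 1.163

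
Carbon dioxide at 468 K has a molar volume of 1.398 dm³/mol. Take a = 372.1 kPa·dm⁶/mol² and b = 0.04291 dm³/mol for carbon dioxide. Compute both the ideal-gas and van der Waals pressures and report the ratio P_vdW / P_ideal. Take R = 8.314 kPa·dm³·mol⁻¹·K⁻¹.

P_vdW / P_ideal ≈ 0.9633

Ideal: P_ideal = RT/V_m = (8.314)(468)/1.398 = 2783.23 kPa
vdW: P = RT/(V_m − b) − a/V_m² = 3890.95/1.35509 − 372.1/1.95440 = 2871.36 − 190.391 = 2680.97 kPa
Ratio = 2680.97/2783.23 = 0.9633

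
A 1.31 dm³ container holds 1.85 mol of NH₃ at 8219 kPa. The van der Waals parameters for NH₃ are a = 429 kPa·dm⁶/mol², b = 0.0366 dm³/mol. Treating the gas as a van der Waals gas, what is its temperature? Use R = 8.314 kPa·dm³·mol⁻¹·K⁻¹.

T ≈ 732.9 K

T = (P + a n²/V²)(V − nb)/(nR)
P + a n²/V² = 8219 + (429)(1.85)²/(1.31)² = 9074.6 kPa
V − nb = 1.31 − (1.85)(0.0366) = 1.2423 dm³
T = (9074.6)(1.2423)/((1.85)(8.314)) = 732.9 K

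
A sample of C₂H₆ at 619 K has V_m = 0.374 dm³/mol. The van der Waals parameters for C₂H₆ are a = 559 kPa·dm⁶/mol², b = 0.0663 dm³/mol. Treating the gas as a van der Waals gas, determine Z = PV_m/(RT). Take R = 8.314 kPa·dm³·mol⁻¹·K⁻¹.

P = RT/(V_m − b) − a/V_m² = (8.314)(619)/(0.374 − 0.0663) − 559/(0.374)²
  = 5146.4/0.30770 − 3996.4 = 16725 − 3996.4 = 12729 kPa
Z = PV_m/(RT) = (12729)(0.374)/((8.314)(619)) = 4760.6/5146.4 = 0.9250

Z ≈ 0.9250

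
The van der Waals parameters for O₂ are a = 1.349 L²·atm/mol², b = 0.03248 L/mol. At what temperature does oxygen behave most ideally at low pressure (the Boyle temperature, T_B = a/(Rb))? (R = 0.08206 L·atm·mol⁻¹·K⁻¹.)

T_B ≈ 506.1 K

For a van der Waals gas the second virial coefficient B₂ = b − a/(RT) vanishes at T_B = a/(Rb).
T_B = 1.349/(0.08206×0.03248) = 1.349/0.0026653 = 506.1 K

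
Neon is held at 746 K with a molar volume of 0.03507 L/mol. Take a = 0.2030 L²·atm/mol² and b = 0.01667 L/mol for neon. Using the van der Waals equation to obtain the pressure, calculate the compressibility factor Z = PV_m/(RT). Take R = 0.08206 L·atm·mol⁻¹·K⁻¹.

P = RT/(V_m − b) − a/V_m² = (0.08206)(746)/(0.03507 − 0.01667) − 0.2030/(0.03507)²
  = 61.217/0.018400 − 165.05 = 3327.0 − 165.05 = 3162.0 atm
Z = PV_m/(RT) = (3162.0)(0.03507)/((0.08206)(746)) = 110.89/61.217 = 1.811

Z ≈ 1.811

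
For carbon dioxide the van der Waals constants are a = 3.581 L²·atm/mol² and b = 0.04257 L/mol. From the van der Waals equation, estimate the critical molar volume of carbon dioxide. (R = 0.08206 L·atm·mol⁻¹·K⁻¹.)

V_m,c ≈ 0.1277 L/mol

For a van der Waals gas, V_m,c = 3b.
V_m,c = 3×0.04257 = 0.1277 L/mol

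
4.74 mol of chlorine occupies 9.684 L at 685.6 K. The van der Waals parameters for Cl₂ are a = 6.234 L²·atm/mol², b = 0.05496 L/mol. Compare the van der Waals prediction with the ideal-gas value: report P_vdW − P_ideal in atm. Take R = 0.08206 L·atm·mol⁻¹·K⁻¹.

ΔP ≈ -0.732 atm

Ideal: P_ideal = nRT/V = (4.74)(0.08206)(685.6)/9.684 = 27.5376 atm
vdW: P = nRT/(V − nb) − a n²/V² = 266.674/9.42349 − 140.063/93.7799 = 28.2989 − 1.49353 = 26.8054 atm
ΔP = 26.8054 − 27.5376 = -0.732 atm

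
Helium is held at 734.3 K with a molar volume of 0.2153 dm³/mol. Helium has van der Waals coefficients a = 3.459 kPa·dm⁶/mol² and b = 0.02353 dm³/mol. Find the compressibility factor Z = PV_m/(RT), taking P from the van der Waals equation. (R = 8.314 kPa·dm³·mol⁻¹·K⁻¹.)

P = RT/(V_m − b) − a/V_m² = (8.314)(734.3)/(0.2153 − 0.02353) − 3.459/(0.2153)²
  = 6105.0/0.19177 − 74.621 = 31835 − 74.621 = 31760 kPa
Z = PV_m/(RT) = (31760)(0.2153)/((8.314)(734.3)) = 6837.9/6105.0 = 1.120

Z ≈ 1.120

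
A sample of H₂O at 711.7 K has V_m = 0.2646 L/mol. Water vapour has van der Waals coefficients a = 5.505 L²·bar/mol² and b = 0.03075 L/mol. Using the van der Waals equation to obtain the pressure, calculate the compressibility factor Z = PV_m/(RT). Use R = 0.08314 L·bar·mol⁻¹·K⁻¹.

P = RT/(V_m − b) − a/V_m² = (0.08314)(711.7)/(0.2646 − 0.03075) − 5.505/(0.2646)²
  = 59.171/0.23385 − 78.628 = 253.03 − 78.628 = 174.40 bar
Z = PV_m/(RT) = (174.40)(0.2646)/((0.08314)(711.7)) = 46.146/59.171 = 0.7799

Z ≈ 0.7799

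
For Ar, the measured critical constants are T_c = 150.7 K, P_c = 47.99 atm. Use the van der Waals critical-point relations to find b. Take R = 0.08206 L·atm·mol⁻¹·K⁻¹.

b ≈ 0.03221 L/mol

From T_c = 8a/(27Rb) and P_c = a/(27b²): b = R T_c/(8 P_c).
b = (0.08206)(150.7)/(8×47.99) = 12.366/383.92 = 0.03221 L/mol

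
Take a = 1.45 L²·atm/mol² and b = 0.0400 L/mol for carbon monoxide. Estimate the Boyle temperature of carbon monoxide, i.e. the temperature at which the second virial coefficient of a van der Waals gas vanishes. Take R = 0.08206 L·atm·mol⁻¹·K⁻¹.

For a van der Waals gas the second virial coefficient B₂ = b − a/(RT) vanishes at T_B = a/(Rb).
T_B = 1.45/(0.08206×0.0400) = 1.45/0.0032824 = 441.7 K

T_B ≈ 441.7 K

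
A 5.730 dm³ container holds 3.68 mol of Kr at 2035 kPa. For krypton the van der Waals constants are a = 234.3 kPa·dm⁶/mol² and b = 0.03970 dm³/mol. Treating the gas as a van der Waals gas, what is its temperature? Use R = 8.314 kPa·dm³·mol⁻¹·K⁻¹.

T ≈ 389.0 K

T = (P + a n²/V²)(V − nb)/(nR)
P + a n²/V² = 2035 + (234.3)(3.68)²/(5.730)² = 2131.6 kPa
V − nb = 5.730 − (3.68)(0.03970) = 5.5839 dm³
T = (2131.6)(5.5839)/((3.68)(8.314)) = 389.0 K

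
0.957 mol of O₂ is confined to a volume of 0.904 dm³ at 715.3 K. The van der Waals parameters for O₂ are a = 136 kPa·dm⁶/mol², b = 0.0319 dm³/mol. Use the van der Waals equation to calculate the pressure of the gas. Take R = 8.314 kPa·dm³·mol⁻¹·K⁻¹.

P = nRT/(V − nb) − a n²/V²
nRT/(V − nb) = (0.957)(8.314)(715.3)/(0.904 − 0.957×0.0319) = 5691.3/0.87347 = 6515.7 kPa
a n²/V² = (136)(0.957)²/(0.904)² = 152.41 kPa
P = 6515.7 − 152.41 = 6363 kPa

P ≈ 6363 kPa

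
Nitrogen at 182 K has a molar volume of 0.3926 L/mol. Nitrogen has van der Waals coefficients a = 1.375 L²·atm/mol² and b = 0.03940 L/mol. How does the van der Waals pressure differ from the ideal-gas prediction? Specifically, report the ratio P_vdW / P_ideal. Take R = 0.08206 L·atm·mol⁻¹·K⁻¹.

Ideal: P_ideal = RT/V_m = (0.08206)(182)/0.3926 = 38.0411 atm
vdW: P = RT/(V_m − b) − a/V_m² = 14.9349/0.353200 − 1.375/0.154135 = 42.2845 − 8.92075 = 33.3638 atm
Ratio = 33.3638/38.0411 = 0.8770

P_vdW / P_ideal ≈ 0.8770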